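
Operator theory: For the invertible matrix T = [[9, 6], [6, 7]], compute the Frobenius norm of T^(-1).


det(T) = 9*7 - 6*6 = 27
T^(-1) = (1/27) * [[7, -6], [-6, 9]] = [[0.2593, -0.2222], [-0.2222, 0.3333]]
||T^(-1)||_F^2 = 0.2593^2 + (-0.2222)^2 + (-0.2222)^2 + 0.3333^2 = 0.2771
||T^(-1)||_F = sqrt(0.2771) = 0.5264

0.5264


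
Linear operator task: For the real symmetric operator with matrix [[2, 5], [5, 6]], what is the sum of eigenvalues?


For a self-adjoint (symmetric) matrix, the eigenvalues are real.
The sum of eigenvalues equals the trace of the matrix.
trace = 2 + 6 = 8

8


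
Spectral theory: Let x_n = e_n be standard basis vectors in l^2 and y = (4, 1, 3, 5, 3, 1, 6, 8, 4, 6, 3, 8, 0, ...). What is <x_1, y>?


x_1 = e_1 is the standard basis vector with 1 in position 1.
<x_1, y> = y_1 = 4
As n -> infinity, <x_n, y> -> 0, confirming weak convergence of (x_n) to 0.

4


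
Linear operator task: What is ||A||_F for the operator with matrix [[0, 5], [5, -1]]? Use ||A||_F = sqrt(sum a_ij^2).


||A||_F^2 = sum a_ij^2
= 0^2 + 5^2 + 5^2 + (-1)^2
= 0 + 25 + 25 + 1 = 51
||A||_F = sqrt(51) = 7.1414

7.1414


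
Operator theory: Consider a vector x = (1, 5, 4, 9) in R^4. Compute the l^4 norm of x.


The l^4 norm = (sum |x_i|^4)^(1/4)
Sum of 4th powers = 1 + 625 + 256 + 6561 = 7443
||x||_4 = (7443)^(1/4) = 9.2883

9.2883


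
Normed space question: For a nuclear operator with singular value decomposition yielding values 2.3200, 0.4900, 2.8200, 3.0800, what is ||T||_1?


The nuclear norm is the sum of all singular values.
||T||_1 = 2.3200 + 0.4900 + 2.8200 + 3.0800
= 8.7100

8.7100


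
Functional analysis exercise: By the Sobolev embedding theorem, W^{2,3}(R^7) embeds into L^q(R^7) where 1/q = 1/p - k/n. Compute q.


Using the Sobolev embedding formula: 1/q = 1/p - k/n
1/q = 1/3 - 2/7 = 1/21
q = 1/(1/21) = 21

21.0000


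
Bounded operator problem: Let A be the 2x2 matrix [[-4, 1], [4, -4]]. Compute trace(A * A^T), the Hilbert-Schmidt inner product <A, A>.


trace(A * A^T) = sum of squares of all entries
= (-4)^2 + 1^2 + 4^2 + (-4)^2
= 16 + 1 + 16 + 16
= 49

49


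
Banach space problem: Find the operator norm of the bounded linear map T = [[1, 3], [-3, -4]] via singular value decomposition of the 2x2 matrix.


A^T A = [[10, 15], [15, 25]]
trace(A^T A) = 35, det(A^T A) = 25
discriminant = 35^2 - 4*25 = 1125
Largest eigenvalue of A^T A = (trace + sqrt(disc))/2 = 34.2705
||T|| = sqrt(34.2705) = 5.8541

5.8541


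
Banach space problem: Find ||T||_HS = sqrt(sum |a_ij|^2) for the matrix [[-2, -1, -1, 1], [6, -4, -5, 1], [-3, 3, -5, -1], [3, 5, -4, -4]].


The Hilbert-Schmidt norm is sqrt(sum of squares of all entries).
Sum of squares = (-2)^2 + (-1)^2 + (-1)^2 + 1^2 + 6^2 + (-4)^2 + (-5)^2 + 1^2 + (-3)^2 + 3^2 + (-5)^2 + (-1)^2 + 3^2 + 5^2 + (-4)^2 + (-4)^2
= 4 + 1 + 1 + 1 + 36 + 16 + 25 + 1 + 9 + 9 + 25 + 1 + 9 + 25 + 16 + 16 = 195
||T||_HS = sqrt(195) = 13.9642

13.9642


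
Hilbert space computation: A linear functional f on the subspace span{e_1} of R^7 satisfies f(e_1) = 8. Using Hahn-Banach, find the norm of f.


The norm of f is given by ||f|| = sup_{||x||=1} |f(x)|.
On span{e_1}, ||e_1|| = 1, so ||f|| = |f(e_1)| / ||e_1||
= |8| / 1 = 8.0000

8.0000


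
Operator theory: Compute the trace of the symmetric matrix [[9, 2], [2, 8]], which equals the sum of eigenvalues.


For a self-adjoint (symmetric) matrix, the eigenvalues are real.
The sum of eigenvalues equals the trace of the matrix.
trace = 9 + 8 = 17

17


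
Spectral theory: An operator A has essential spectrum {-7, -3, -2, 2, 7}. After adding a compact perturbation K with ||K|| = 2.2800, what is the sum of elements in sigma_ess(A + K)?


By Weyl's theorem, the essential spectrum is invariant under compact perturbations.
sigma_ess(A + K) = sigma_ess(A) = {-7, -3, -2, 2, 7}
Sum = -7 + -3 + -2 + 2 + 7 = -3

-3


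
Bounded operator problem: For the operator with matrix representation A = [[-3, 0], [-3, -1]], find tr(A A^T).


trace(A * A^T) = sum of squares of all entries
= (-3)^2 + 0^2 + (-3)^2 + (-1)^2
= 9 + 0 + 9 + 1
= 19

19


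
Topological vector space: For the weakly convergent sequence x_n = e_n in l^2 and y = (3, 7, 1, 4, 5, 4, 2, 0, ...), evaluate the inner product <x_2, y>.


x_2 = e_2 is the standard basis vector with 1 in position 2.
<x_2, y> = y_2 = 7
As n -> infinity, <x_n, y> -> 0, confirming weak convergence of (x_n) to 0.

7


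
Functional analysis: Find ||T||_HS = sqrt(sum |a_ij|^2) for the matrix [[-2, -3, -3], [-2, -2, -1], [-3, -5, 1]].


The Hilbert-Schmidt norm is sqrt(sum of squares of all entries).
Sum of squares = (-2)^2 + (-3)^2 + (-3)^2 + (-2)^2 + (-2)^2 + (-1)^2 + (-3)^2 + (-5)^2 + 1^2
= 4 + 9 + 9 + 4 + 4 + 1 + 9 + 25 + 1 = 66
||T||_HS = sqrt(66) = 8.1240

8.1240


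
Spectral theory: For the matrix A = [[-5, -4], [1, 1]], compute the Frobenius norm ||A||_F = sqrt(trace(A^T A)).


||A||_F^2 = sum a_ij^2
= (-5)^2 + (-4)^2 + 1^2 + 1^2
= 25 + 16 + 1 + 1 = 43
||A||_F = sqrt(43) = 6.5574

6.5574


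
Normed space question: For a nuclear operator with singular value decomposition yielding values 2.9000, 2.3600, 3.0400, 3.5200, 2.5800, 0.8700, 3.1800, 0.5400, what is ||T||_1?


The nuclear norm is the sum of all singular values.
||T||_1 = 2.9000 + 2.3600 + 3.0400 + 3.5200 + 2.5800 + 0.8700 + 3.1800 + 0.5400
= 18.9900

18.9900


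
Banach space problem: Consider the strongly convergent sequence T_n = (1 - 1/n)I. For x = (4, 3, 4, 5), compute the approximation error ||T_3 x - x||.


T_3 x - x = (1 - 1/3)x - x = -x/3
||x|| = sqrt(66) = 8.1240
||T_3 x - x|| = ||x||/3 = 8.1240/3 = 2.7080

2.7080


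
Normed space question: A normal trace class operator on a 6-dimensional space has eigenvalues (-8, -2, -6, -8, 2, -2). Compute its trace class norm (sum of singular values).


For a normal operator, singular values equal |eigenvalues|.
Trace norm = sum |lambda_i| = 8 + 2 + 6 + 8 + 2 + 2
= 28

28


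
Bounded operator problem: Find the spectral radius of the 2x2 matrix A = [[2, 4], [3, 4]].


For a 2x2 matrix, eigenvalues satisfy lambda^2 - (trace)*lambda + det = 0
trace = 2 + 4 = 6
det = 2*4 - 4*3 = -4
discriminant = 6^2 - 4*(-4) = 52
spectral radius = max |eigenvalue| = 6.6056

6.6056


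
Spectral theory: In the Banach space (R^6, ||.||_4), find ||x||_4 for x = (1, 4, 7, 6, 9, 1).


The l^4 norm = (sum |x_i|^4)^(1/4)
Sum of 4th powers = 1 + 256 + 2401 + 1296 + 6561 + 1 = 10516
||x||_4 = (10516)^(1/4) = 10.1266

10.1266


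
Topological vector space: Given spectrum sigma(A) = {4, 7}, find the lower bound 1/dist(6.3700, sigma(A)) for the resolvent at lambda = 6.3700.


dist(6.3700, {4, 7}) = min(|6.3700 - 4|, |6.3700 - 7|)
= min(2.3700, 0.6300) = 0.6300
Resolvent bound = 1/0.6300 = 1.5873

1.5873


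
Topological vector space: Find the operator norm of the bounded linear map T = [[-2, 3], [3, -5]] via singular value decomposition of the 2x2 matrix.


A^T A = [[13, -21], [-21, 34]]
trace(A^T A) = 47, det(A^T A) = 1
discriminant = 47^2 - 4*1 = 2205
Largest eigenvalue of A^T A = (trace + sqrt(disc))/2 = 46.9787
||T|| = sqrt(46.9787) = 6.8541

6.8541


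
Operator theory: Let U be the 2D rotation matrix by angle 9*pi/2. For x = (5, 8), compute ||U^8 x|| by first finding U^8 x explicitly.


U is a rotation by theta = 9*pi/2
U^8 = rotation by 8*theta = 72*pi/2 = 0*pi/2 (mod 2*pi)
cos(0*pi/2) = 1.0000, sin(0*pi/2) = 0.0000
U^8 x = (1.0000 * 5 - 0.0000 * 8, 0.0000 * 5 + 1.0000 * 8)
= (5.0000, 8.0000)
||U^8 x|| = sqrt(5.0000^2 + 8.0000^2) = sqrt(89.0000) = 9.4340

9.4340


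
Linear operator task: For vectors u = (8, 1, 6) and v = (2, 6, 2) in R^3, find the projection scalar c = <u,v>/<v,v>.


Computing <u,v> = 8*2 + 1*6 + 6*2 = 34
Computing <v,v> = 2^2 + 6^2 + 2^2 = 44
Projection coefficient = 34/44 = 0.7727

0.7727


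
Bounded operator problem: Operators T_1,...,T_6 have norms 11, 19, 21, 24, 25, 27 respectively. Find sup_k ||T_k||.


By the Uniform Boundedness Principle, the supremum of norms is finite.
sup_k ||T_k|| = max(11, 19, 21, 24, 25, 27) = 27

27


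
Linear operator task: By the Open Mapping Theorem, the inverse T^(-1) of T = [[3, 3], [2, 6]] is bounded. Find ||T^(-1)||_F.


det(T) = 3*6 - 3*2 = 12
T^(-1) = (1/12) * [[6, -3], [-2, 3]] = [[0.5000, -0.2500], [-0.1667, 0.2500]]
||T^(-1)||_F^2 = 0.5000^2 + (-0.2500)^2 + (-0.1667)^2 + 0.2500^2 = 0.4028
||T^(-1)||_F = sqrt(0.4028) = 0.6346

0.6346


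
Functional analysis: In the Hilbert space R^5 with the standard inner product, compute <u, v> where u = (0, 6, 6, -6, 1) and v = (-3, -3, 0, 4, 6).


Computing the standard inner product <u, v> = sum u_i * v_i
= 0*-3 + 6*-3 + 6*0 + -6*4 + 1*6
= 0 + -18 + 0 + -24 + 6
= -36

-36


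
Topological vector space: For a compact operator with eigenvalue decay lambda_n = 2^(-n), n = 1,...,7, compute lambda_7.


The eigenvalue formula gives lambda_7 = 1/2^7
= 1/128
= 0.0078

0.0078


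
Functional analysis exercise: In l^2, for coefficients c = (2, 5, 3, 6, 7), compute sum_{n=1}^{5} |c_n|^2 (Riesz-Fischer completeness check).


sum |c_n|^2 = 2^2 + 5^2 + 3^2 + 6^2 + 7^2
= 4 + 25 + 9 + 36 + 49
= 123

123


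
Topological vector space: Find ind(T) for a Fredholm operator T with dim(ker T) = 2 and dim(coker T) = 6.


The Fredholm index is defined as ind(T) = dim(ker T) - dim(coker T)
= 2 - 6
= -4

-4


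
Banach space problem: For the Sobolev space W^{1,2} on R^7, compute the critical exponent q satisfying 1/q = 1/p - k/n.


Using the Sobolev embedding formula: 1/q = 1/p - k/n
1/q = 1/2 - 1/7 = 5/14
q = 1/(5/14) = 14/5 = 2.8000

2.8000


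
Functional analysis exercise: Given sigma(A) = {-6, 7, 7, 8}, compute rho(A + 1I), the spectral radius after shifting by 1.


Spectrum of A + 1I = {-5, 8, 8, 9}
Spectral radius = max |lambda| over the shifted spectrum
= max(5, 8, 8, 9) = 9

9


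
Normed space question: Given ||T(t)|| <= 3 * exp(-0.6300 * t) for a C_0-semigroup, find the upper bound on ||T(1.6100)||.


||T(1.6100)|| <= 3 * exp(-0.6300 * 1.6100)
= 3 * exp(-1.0143)
= 3 * 0.3627
= 1.0880

1.0880


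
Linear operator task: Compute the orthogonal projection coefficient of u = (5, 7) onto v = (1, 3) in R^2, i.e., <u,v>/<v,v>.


Computing <u,v> = 5*1 + 7*3 = 26
Computing <v,v> = 1^2 + 3^2 = 10
Projection coefficient = 26/10 = 2.6000

2.6000


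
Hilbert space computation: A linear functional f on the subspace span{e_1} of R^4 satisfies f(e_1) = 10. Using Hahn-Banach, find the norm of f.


The norm of f is given by ||f|| = sup_{||x||=1} |f(x)|.
On span{e_1}, ||e_1|| = 1, so ||f|| = |f(e_1)| / ||e_1||
= |10| / 1 = 10.0000

10.0000


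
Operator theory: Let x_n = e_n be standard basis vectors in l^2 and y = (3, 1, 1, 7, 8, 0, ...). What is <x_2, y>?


x_2 = e_2 is the standard basis vector with 1 in position 2.
<x_2, y> = y_2 = 1
As n -> infinity, <x_n, y> -> 0, confirming weak convergence of (x_n) to 0.

1


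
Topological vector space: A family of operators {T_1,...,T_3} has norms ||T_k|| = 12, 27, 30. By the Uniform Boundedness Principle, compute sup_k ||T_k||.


By the Uniform Boundedness Principle, the supremum of norms is finite.
sup_k ||T_k|| = max(12, 27, 30) = 30

30


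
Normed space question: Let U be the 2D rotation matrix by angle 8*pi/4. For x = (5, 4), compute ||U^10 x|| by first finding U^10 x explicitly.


U is a rotation by theta = 8*pi/4
U^10 = rotation by 10*theta = 80*pi/4 = 0*pi/4 (mod 2*pi)
cos(0*pi/4) = 1.0000, sin(0*pi/4) = 0.0000
U^10 x = (1.0000 * 5 - 0.0000 * 4, 0.0000 * 5 + 1.0000 * 4)
= (5.0000, 4.0000)
||U^10 x|| = sqrt(5.0000^2 + 4.0000^2) = sqrt(41.0000) = 6.4031

6.4031


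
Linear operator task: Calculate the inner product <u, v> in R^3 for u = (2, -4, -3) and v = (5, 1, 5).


Computing the standard inner product <u, v> = sum u_i * v_i
= 2*5 + -4*1 + -3*5
= 10 + -4 + -15
= -9

-9


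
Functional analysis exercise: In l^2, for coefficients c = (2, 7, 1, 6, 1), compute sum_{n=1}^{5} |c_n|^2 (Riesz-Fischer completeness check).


sum |c_n|^2 = 2^2 + 7^2 + 1^2 + 6^2 + 1^2
= 4 + 49 + 1 + 36 + 1
= 91

91


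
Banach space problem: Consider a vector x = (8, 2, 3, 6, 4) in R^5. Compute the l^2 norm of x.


The l^2 norm = (sum |x_i|^2)^(1/2)
Sum of 2th powers = 64 + 4 + 9 + 36 + 16 = 129
||x||_2 = (129)^(1/2) = 11.3578

11.3578


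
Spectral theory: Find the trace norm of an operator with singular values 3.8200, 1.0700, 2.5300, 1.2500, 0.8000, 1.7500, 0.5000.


The nuclear norm is the sum of all singular values.
||T||_1 = 3.8200 + 1.0700 + 2.5300 + 1.2500 + 0.8000 + 1.7500 + 0.5000
= 11.7200

11.7200


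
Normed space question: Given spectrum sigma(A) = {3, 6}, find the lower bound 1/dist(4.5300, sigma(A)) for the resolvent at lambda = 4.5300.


dist(4.5300, {3, 6}) = min(|4.5300 - 3|, |4.5300 - 6|)
= min(1.5300, 1.4700) = 1.4700
Resolvent bound = 1/1.4700 = 0.6803

0.6803


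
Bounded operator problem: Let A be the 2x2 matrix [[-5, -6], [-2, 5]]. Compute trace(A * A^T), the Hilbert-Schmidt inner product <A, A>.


trace(A * A^T) = sum of squares of all entries
= (-5)^2 + (-6)^2 + (-2)^2 + 5^2
= 25 + 36 + 4 + 25
= 90

90


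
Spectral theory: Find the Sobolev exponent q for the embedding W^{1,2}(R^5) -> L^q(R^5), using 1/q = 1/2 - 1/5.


Using the Sobolev embedding formula: 1/q = 1/p - k/n
1/q = 1/2 - 1/5 = 3/10
q = 1/(3/10) = 10/3 = 3.3333

3.3333


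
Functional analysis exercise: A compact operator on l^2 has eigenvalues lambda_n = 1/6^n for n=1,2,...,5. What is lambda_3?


The eigenvalue formula gives lambda_3 = 1/6^3
= 1/216
= 0.0046

0.0046


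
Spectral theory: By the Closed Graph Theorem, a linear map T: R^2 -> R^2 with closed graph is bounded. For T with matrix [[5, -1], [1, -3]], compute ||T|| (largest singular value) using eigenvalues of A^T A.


A^T A = [[26, -8], [-8, 10]]
trace(A^T A) = 36, det(A^T A) = 196
discriminant = 36^2 - 4*196 = 512
Largest eigenvalue of A^T A = (trace + sqrt(disc))/2 = 29.3137
||T|| = sqrt(29.3137) = 5.4142

5.4142


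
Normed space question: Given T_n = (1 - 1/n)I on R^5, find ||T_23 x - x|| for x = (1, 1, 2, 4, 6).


T_23 x - x = (1 - 1/23)x - x = -x/23
||x|| = sqrt(58) = 7.6158
||T_23 x - x|| = ||x||/23 = 7.6158/23 = 0.3311

0.3311


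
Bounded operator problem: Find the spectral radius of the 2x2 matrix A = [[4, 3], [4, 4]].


For a 2x2 matrix, eigenvalues satisfy lambda^2 - (trace)*lambda + det = 0
trace = 4 + 4 = 8
det = 4*4 - 3*4 = 4
discriminant = 8^2 - 4*(4) = 48
spectral radius = max |eigenvalue| = 7.4641

7.4641


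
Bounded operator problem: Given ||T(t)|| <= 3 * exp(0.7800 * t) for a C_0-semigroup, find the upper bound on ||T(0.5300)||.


||T(0.5300)|| <= 3 * exp(0.7800 * 0.5300)
= 3 * exp(0.4134)
= 3 * 1.5119
= 4.5358

4.5358


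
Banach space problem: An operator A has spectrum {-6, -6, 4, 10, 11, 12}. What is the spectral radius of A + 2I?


Spectrum of A + 2I = {-4, -4, 6, 12, 13, 14}
Spectral radius = max |lambda| over the shifted spectrum
= max(4, 4, 6, 12, 13, 14) = 14

14


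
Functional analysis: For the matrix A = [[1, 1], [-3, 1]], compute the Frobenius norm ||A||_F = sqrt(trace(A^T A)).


||A||_F^2 = sum a_ij^2
= 1^2 + 1^2 + (-3)^2 + 1^2
= 1 + 1 + 9 + 1 = 12
||A||_F = sqrt(12) = 3.4641

3.4641


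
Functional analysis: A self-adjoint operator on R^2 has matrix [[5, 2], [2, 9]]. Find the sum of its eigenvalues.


For a self-adjoint (symmetric) matrix, the eigenvalues are real.
The sum of eigenvalues equals the trace of the matrix.
trace = 5 + 9 = 14

14


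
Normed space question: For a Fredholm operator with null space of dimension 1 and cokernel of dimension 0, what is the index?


The Fredholm index is defined as ind(T) = dim(ker T) - dim(coker T)
= 1 - 0
= 1

1


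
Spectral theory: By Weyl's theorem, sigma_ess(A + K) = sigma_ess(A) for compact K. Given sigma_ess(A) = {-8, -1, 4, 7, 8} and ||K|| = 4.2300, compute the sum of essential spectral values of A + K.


By Weyl's theorem, the essential spectrum is invariant under compact perturbations.
sigma_ess(A + K) = sigma_ess(A) = {-8, -1, 4, 7, 8}
Sum = -8 + -1 + 4 + 7 + 8 = 10

10


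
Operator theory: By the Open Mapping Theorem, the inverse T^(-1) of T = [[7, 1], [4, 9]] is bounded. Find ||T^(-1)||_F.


det(T) = 7*9 - 1*4 = 59
T^(-1) = (1/59) * [[9, -1], [-4, 7]] = [[0.1525, -0.0169], [-0.0678, 0.1186]]
||T^(-1)||_F^2 = 0.1525^2 + (-0.0169)^2 + (-0.0678)^2 + 0.1186^2 = 0.0422
||T^(-1)||_F = sqrt(0.0422) = 0.2055

0.2055


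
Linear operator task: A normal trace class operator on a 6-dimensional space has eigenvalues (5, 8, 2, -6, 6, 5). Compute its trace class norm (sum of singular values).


For a normal operator, singular values equal |eigenvalues|.
Trace norm = sum |lambda_i| = 5 + 8 + 2 + 6 + 6 + 5
= 32

32


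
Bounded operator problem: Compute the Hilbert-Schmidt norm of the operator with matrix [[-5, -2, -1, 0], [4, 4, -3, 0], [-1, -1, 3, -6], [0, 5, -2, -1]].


The Hilbert-Schmidt norm is sqrt(sum of squares of all entries).
Sum of squares = (-5)^2 + (-2)^2 + (-1)^2 + 0^2 + 4^2 + 4^2 + (-3)^2 + 0^2 + (-1)^2 + (-1)^2 + 3^2 + (-6)^2 + 0^2 + 5^2 + (-2)^2 + (-1)^2
= 25 + 4 + 1 + 0 + 16 + 16 + 9 + 0 + 1 + 1 + 9 + 36 + 0 + 25 + 4 + 1 = 148
||T||_HS = sqrt(148) = 12.1655

12.1655


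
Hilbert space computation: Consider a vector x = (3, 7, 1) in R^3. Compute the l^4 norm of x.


The l^4 norm = (sum |x_i|^4)^(1/4)
Sum of 4th powers = 81 + 2401 + 1 = 2483
||x||_4 = (2483)^(1/4) = 7.0590

7.0590


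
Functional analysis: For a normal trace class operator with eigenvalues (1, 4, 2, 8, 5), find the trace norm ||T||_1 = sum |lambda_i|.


For a normal operator, singular values equal |eigenvalues|.
Trace norm = sum |lambda_i| = 1 + 4 + 2 + 8 + 5
= 20

20


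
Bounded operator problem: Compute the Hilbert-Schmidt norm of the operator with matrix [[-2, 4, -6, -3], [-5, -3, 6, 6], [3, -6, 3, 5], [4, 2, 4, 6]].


The Hilbert-Schmidt norm is sqrt(sum of squares of all entries).
Sum of squares = (-2)^2 + 4^2 + (-6)^2 + (-3)^2 + (-5)^2 + (-3)^2 + 6^2 + 6^2 + 3^2 + (-6)^2 + 3^2 + 5^2 + 4^2 + 2^2 + 4^2 + 6^2
= 4 + 16 + 36 + 9 + 25 + 9 + 36 + 36 + 9 + 36 + 9 + 25 + 16 + 4 + 16 + 36 = 322
||T||_HS = sqrt(322) = 17.9444

17.9444


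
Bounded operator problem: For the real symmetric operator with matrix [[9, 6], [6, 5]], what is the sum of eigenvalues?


For a self-adjoint (symmetric) matrix, the eigenvalues are real.
The sum of eigenvalues equals the trace of the matrix.
trace = 9 + 5 = 14

14


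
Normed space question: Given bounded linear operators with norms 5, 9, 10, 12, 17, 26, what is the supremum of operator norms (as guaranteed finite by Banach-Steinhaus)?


By the Uniform Boundedness Principle, the supremum of norms is finite.
sup_k ||T_k|| = max(5, 9, 10, 12, 17, 26) = 26

26


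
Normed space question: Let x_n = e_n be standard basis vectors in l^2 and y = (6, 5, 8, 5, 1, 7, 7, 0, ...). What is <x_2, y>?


x_2 = e_2 is the standard basis vector with 1 in position 2.
<x_2, y> = y_2 = 5
As n -> infinity, <x_n, y> -> 0, confirming weak convergence of (x_n) to 0.

5


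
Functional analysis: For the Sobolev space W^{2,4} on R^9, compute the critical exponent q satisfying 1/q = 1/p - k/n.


Using the Sobolev embedding formula: 1/q = 1/p - k/n
1/q = 1/4 - 2/9 = 1/36
q = 1/(1/36) = 36

36.0000


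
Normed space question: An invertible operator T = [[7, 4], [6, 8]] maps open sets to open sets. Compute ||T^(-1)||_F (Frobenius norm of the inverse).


det(T) = 7*8 - 4*6 = 32
T^(-1) = (1/32) * [[8, -4], [-6, 7]] = [[0.2500, -0.1250], [-0.1875, 0.2188]]
||T^(-1)||_F^2 = 0.2500^2 + (-0.1250)^2 + (-0.1875)^2 + 0.2188^2 = 0.1611
||T^(-1)||_F = sqrt(0.1611) = 0.4014

0.4014


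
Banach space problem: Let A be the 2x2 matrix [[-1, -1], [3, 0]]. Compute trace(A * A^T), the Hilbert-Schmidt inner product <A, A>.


trace(A * A^T) = sum of squares of all entries
= (-1)^2 + (-1)^2 + 3^2 + 0^2
= 1 + 1 + 9 + 0
= 11

11


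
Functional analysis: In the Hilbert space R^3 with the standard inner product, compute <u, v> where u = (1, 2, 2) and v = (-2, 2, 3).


Computing the standard inner product <u, v> = sum u_i * v_i
= 1*-2 + 2*2 + 2*3
= -2 + 4 + 6
= 8

8


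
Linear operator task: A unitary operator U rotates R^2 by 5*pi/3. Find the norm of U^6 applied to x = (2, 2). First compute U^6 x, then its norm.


U is a rotation by theta = 5*pi/3
U^6 = rotation by 6*theta = 30*pi/3 = 0*pi/3 (mod 2*pi)
cos(0*pi/3) = 1.0000, sin(0*pi/3) = 0.0000
U^6 x = (1.0000 * 2 - 0.0000 * 2, 0.0000 * 2 + 1.0000 * 2)
= (2.0000, 2.0000)
||U^6 x|| = sqrt(2.0000^2 + 2.0000^2) = sqrt(8.0000) = 2.8284

2.8284


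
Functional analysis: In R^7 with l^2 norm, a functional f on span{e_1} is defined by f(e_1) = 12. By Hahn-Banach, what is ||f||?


The norm of f is given by ||f|| = sup_{||x||=1} |f(x)|.
On span{e_1}, ||e_1|| = 1, so ||f|| = |f(e_1)| / ||e_1||
= |12| / 1 = 12.0000

12.0000


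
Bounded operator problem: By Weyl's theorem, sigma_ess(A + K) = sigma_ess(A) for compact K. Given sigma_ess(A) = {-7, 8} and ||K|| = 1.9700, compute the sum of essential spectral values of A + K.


By Weyl's theorem, the essential spectrum is invariant under compact perturbations.
sigma_ess(A + K) = sigma_ess(A) = {-7, 8}
Sum = -7 + 8 = 1

1


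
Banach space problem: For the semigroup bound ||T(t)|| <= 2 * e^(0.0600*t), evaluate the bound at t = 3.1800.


||T(3.1800)|| <= 2 * exp(0.0600 * 3.1800)
= 2 * exp(0.1908)
= 2 * 1.2102
= 2.4204

2.4204


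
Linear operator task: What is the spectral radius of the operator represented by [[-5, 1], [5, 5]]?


For a 2x2 matrix, eigenvalues satisfy lambda^2 - (trace)*lambda + det = 0
trace = -5 + 5 = 0
det = -5*5 - 1*5 = -30
discriminant = 0^2 - 4*(-30) = 120
spectral radius = max |eigenvalue| = 5.4772

5.4772


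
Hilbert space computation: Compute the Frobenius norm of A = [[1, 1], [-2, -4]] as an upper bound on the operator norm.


||A||_F^2 = sum a_ij^2
= 1^2 + 1^2 + (-2)^2 + (-4)^2
= 1 + 1 + 4 + 16 = 22
||A||_F = sqrt(22) = 4.6904

4.6904


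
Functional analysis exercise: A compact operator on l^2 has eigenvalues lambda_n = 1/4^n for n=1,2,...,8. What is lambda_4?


The eigenvalue formula gives lambda_4 = 1/4^4
= 1/256
= 0.0039

0.0039


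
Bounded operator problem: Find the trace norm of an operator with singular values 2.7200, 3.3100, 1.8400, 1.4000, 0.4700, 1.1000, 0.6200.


The nuclear norm is the sum of all singular values.
||T||_1 = 2.7200 + 3.3100 + 1.8400 + 1.4000 + 0.4700 + 1.1000 + 0.6200
= 11.4600

11.4600


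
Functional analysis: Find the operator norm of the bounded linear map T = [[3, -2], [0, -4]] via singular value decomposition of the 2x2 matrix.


A^T A = [[9, -6], [-6, 20]]
trace(A^T A) = 29, det(A^T A) = 144
discriminant = 29^2 - 4*144 = 265
Largest eigenvalue of A^T A = (trace + sqrt(disc))/2 = 22.6394
||T|| = sqrt(22.6394) = 4.7581

4.7581


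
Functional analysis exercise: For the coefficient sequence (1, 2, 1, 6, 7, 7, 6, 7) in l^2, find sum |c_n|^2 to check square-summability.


sum |c_n|^2 = 1^2 + 2^2 + 1^2 + 6^2 + 7^2 + 7^2 + 6^2 + 7^2
= 1 + 4 + 1 + 36 + 49 + 49 + 36 + 49
= 225

225


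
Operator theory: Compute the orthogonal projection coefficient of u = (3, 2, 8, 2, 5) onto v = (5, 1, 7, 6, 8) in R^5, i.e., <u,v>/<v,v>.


Computing <u,v> = 3*5 + 2*1 + 8*7 + 2*6 + 5*8 = 125
Computing <v,v> = 5^2 + 1^2 + 7^2 + 6^2 + 8^2 = 175
Projection coefficient = 125/175 = 0.7143

0.7143


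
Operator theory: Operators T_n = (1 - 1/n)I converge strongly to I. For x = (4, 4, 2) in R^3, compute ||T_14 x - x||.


T_14 x - x = (1 - 1/14)x - x = -x/14
||x|| = sqrt(36) = 6.0000
||T_14 x - x|| = ||x||/14 = 6.0000/14 = 0.4286

0.4286


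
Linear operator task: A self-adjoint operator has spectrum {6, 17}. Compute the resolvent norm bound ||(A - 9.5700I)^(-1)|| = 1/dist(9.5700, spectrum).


dist(9.5700, {6, 17}) = min(|9.5700 - 6|, |9.5700 - 17|)
= min(3.5700, 7.4300) = 3.5700
Resolvent bound = 1/3.5700 = 0.2801

0.2801


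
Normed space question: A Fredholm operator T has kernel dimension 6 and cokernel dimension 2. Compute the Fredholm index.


The Fredholm index is defined as ind(T) = dim(ker T) - dim(coker T)
= 6 - 2
= 4

4


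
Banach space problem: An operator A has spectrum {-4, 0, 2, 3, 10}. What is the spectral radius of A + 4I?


Spectrum of A + 4I = {0, 4, 6, 7, 14}
Spectral radius = max |lambda| over the shifted spectrum
= max(0, 4, 6, 7, 14) = 14

14


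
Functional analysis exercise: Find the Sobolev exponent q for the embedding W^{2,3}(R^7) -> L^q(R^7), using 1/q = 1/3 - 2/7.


Using the Sobolev embedding formula: 1/q = 1/p - k/n
1/q = 1/3 - 2/7 = 1/21
q = 1/(1/21) = 21

21.0000


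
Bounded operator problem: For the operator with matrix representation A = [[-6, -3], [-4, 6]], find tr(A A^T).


trace(A * A^T) = sum of squares of all entries
= (-6)^2 + (-3)^2 + (-4)^2 + 6^2
= 36 + 9 + 16 + 36
= 97

97


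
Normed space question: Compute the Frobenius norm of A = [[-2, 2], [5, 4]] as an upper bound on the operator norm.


||A||_F^2 = sum a_ij^2
= (-2)^2 + 2^2 + 5^2 + 4^2
= 4 + 4 + 25 + 16 = 49
||A||_F = sqrt(49) = 7.0000

7.0000


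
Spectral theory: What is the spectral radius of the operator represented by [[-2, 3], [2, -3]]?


For a 2x2 matrix, eigenvalues satisfy lambda^2 - (trace)*lambda + det = 0
trace = -2 + -3 = -5
det = -2*-3 - 3*2 = 0
discriminant = (-5)^2 - 4*(0) = 25
spectral radius = max |eigenvalue| = 5.0000

5.0000


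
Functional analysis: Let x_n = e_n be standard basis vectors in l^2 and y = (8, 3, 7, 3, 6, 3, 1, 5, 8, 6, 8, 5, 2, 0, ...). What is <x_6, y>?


x_6 = e_6 is the standard basis vector with 1 in position 6.
<x_6, y> = y_6 = 3
As n -> infinity, <x_n, y> -> 0, confirming weak convergence of (x_n) to 0.

3


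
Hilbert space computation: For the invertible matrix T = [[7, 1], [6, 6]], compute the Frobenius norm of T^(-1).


det(T) = 7*6 - 1*6 = 36
T^(-1) = (1/36) * [[6, -1], [-6, 7]] = [[0.1667, -0.0278], [-0.1667, 0.1944]]
||T^(-1)||_F^2 = 0.1667^2 + (-0.0278)^2 + (-0.1667)^2 + 0.1944^2 = 0.0941
||T^(-1)||_F = sqrt(0.0941) = 0.3068

0.3068


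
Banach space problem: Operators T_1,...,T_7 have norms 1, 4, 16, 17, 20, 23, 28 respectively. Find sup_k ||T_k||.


By the Uniform Boundedness Principle, the supremum of norms is finite.
sup_k ||T_k|| = max(1, 4, 16, 17, 20, 23, 28) = 28

28


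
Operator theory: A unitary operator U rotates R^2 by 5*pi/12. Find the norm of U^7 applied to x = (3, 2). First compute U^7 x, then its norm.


U is a rotation by theta = 5*pi/12
U^7 = rotation by 7*theta = 35*pi/12 = 11*pi/12 (mod 2*pi)
cos(11*pi/12) = -0.9659, sin(11*pi/12) = 0.2588
U^7 x = (-0.9659 * 3 - 0.2588 * 2, 0.2588 * 3 + -0.9659 * 2)
= (-3.4154, -1.1554)
||U^7 x|| = sqrt((-3.4154)^2 + (-1.1554)^2) = sqrt(13.0000) = 3.6056

3.6056


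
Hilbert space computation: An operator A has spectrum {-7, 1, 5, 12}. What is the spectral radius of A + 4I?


Spectrum of A + 4I = {-3, 5, 9, 16}
Spectral radius = max |lambda| over the shifted spectrum
= max(3, 5, 9, 16) = 16

16


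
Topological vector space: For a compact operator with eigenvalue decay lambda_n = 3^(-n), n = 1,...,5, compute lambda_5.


The eigenvalue formula gives lambda_5 = 1/3^5
= 1/243
= 0.0041

0.0041


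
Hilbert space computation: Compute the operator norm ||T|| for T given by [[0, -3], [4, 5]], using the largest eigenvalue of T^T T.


A^T A = [[16, 20], [20, 34]]
trace(A^T A) = 50, det(A^T A) = 144
discriminant = 50^2 - 4*144 = 1924
Largest eigenvalue of A^T A = (trace + sqrt(disc))/2 = 46.9317
||T|| = sqrt(46.9317) = 6.8507

6.8507


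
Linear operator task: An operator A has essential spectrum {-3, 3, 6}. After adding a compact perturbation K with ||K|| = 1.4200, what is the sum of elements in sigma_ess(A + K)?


By Weyl's theorem, the essential spectrum is invariant under compact perturbations.
sigma_ess(A + K) = sigma_ess(A) = {-3, 3, 6}
Sum = -3 + 3 + 6 = 6

6


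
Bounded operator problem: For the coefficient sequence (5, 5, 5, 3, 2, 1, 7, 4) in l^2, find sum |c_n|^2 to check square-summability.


sum |c_n|^2 = 5^2 + 5^2 + 5^2 + 3^2 + 2^2 + 1^2 + 7^2 + 4^2
= 25 + 25 + 25 + 9 + 4 + 1 + 49 + 16
= 154

154


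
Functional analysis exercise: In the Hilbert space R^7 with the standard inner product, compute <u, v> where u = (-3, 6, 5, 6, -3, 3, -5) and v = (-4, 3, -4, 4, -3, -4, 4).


Computing the standard inner product <u, v> = sum u_i * v_i
= -3*-4 + 6*3 + 5*-4 + 6*4 + -3*-3 + 3*-4 + -5*4
= 12 + 18 + -20 + 24 + 9 + -12 + -20
= 11

11


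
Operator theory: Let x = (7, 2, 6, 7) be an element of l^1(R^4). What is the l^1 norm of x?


The l^1 norm equals the sum of absolute values of all components.
||x||_1 = 7 + 2 + 6 + 7
= 22

22.0000


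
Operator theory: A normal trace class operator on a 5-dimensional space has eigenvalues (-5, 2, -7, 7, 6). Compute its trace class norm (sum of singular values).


For a normal operator, singular values equal |eigenvalues|.
Trace norm = sum |lambda_i| = 5 + 2 + 7 + 7 + 6
= 27

27


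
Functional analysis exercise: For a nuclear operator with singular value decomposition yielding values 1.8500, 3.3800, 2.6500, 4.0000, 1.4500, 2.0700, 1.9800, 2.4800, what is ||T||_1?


The nuclear norm is the sum of all singular values.
||T||_1 = 1.8500 + 3.3800 + 2.6500 + 4.0000 + 1.4500 + 2.0700 + 1.9800 + 2.4800
= 19.8600

19.8600


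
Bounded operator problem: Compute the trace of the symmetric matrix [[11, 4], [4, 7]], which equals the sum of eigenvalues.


For a self-adjoint (symmetric) matrix, the eigenvalues are real.
The sum of eigenvalues equals the trace of the matrix.
trace = 11 + 7 = 18

18


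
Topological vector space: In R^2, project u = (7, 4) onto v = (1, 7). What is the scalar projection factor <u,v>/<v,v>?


Computing <u,v> = 7*1 + 4*7 = 35
Computing <v,v> = 1^2 + 7^2 = 50
Projection coefficient = 35/50 = 0.7000

0.7000


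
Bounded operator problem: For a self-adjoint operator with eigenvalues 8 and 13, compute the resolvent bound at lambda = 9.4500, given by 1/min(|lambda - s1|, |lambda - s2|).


dist(9.4500, {8, 13}) = min(|9.4500 - 8|, |9.4500 - 13|)
= min(1.4500, 3.5500) = 1.4500
Resolvent bound = 1/1.4500 = 0.6897

0.6897


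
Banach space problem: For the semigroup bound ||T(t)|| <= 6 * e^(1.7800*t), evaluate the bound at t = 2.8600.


||T(2.8600)|| <= 6 * exp(1.7800 * 2.8600)
= 6 * exp(5.0908)
= 6 * 162.5198
= 975.1190

975.1190


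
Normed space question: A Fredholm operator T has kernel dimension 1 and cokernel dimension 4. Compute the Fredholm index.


The Fredholm index is defined as ind(T) = dim(ker T) - dim(coker T)
= 1 - 4
= -3

-3


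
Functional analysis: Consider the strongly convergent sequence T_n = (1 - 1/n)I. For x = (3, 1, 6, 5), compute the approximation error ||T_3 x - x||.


T_3 x - x = (1 - 1/3)x - x = -x/3
||x|| = sqrt(71) = 8.4261
||T_3 x - x|| = ||x||/3 = 8.4261/3 = 2.8087

2.8087


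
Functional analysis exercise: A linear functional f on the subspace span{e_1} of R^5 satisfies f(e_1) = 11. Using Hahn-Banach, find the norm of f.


The norm of f is given by ||f|| = sup_{||x||=1} |f(x)|.
On span{e_1}, ||e_1|| = 1, so ||f|| = |f(e_1)| / ||e_1||
= |11| / 1 = 11.0000

11.0000


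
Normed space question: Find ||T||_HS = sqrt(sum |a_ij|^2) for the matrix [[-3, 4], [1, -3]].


The Hilbert-Schmidt norm is sqrt(sum of squares of all entries).
Sum of squares = (-3)^2 + 4^2 + 1^2 + (-3)^2
= 9 + 16 + 1 + 9 = 35
||T||_HS = sqrt(35) = 5.9161

5.9161


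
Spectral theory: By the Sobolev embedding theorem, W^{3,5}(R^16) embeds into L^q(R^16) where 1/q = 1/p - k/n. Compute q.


Using the Sobolev embedding formula: 1/q = 1/p - k/n
1/q = 1/5 - 3/16 = 1/80
q = 1/(1/80) = 80

80.0000


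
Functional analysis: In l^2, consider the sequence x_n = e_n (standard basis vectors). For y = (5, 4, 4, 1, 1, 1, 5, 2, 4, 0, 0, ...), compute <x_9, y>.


x_9 = e_9 is the standard basis vector with 1 in position 9.
<x_9, y> = y_9 = 4
As n -> infinity, <x_n, y> -> 0, confirming weak convergence of (x_n) to 0.

4


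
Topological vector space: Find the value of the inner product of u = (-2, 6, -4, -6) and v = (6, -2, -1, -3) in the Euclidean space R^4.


Computing the standard inner product <u, v> = sum u_i * v_i
= -2*6 + 6*-2 + -4*-1 + -6*-3
= -12 + -12 + 4 + 18
= -2

-2


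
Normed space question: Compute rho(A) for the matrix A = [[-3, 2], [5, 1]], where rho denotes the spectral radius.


For a 2x2 matrix, eigenvalues satisfy lambda^2 - (trace)*lambda + det = 0
trace = -3 + 1 = -2
det = -3*1 - 2*5 = -13
discriminant = (-2)^2 - 4*(-13) = 56
spectral radius = max |eigenvalue| = 4.7417

4.7417


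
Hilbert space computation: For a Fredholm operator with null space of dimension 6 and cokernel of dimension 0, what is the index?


The Fredholm index is defined as ind(T) = dim(ker T) - dim(coker T)
= 6 - 0
= 6

6


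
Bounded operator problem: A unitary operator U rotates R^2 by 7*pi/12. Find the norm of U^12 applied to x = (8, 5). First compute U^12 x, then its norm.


U is a rotation by theta = 7*pi/12
U^12 = rotation by 12*theta = 84*pi/12 = 12*pi/12 (mod 2*pi)
cos(12*pi/12) = -1.0000, sin(12*pi/12) = 0.0000
U^12 x = (-1.0000 * 8 - 0.0000 * 5, 0.0000 * 8 + -1.0000 * 5)
= (-8.0000, -5.0000)
||U^12 x|| = sqrt((-8.0000)^2 + (-5.0000)^2) = sqrt(89.0000) = 9.4340

9.4340


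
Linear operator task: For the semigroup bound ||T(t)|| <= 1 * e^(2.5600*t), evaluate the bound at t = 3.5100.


||T(3.5100)|| <= 1 * exp(2.5600 * 3.5100)
= 1 * exp(8.9856)
= 1 * 7987.2356
= 7987.2356

7987.2356


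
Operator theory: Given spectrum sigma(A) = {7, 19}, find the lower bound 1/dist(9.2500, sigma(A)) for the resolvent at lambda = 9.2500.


dist(9.2500, {7, 19}) = min(|9.2500 - 7|, |9.2500 - 19|)
= min(2.2500, 9.7500) = 2.2500
Resolvent bound = 1/2.2500 = 0.4444

0.4444


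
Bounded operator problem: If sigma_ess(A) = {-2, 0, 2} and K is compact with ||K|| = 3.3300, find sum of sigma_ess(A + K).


By Weyl's theorem, the essential spectrum is invariant under compact perturbations.
sigma_ess(A + K) = sigma_ess(A) = {-2, 0, 2}
Sum = -2 + 0 + 2 = 0

0


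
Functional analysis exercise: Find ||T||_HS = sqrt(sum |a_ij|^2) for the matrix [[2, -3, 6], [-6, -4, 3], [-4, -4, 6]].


The Hilbert-Schmidt norm is sqrt(sum of squares of all entries).
Sum of squares = 2^2 + (-3)^2 + 6^2 + (-6)^2 + (-4)^2 + 3^2 + (-4)^2 + (-4)^2 + 6^2
= 4 + 9 + 36 + 36 + 16 + 9 + 16 + 16 + 36 = 178
||T||_HS = sqrt(178) = 13.3417

13.3417


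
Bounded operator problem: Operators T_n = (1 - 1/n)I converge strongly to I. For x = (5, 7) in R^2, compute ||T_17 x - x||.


T_17 x - x = (1 - 1/17)x - x = -x/17
||x|| = sqrt(74) = 8.6023
||T_17 x - x|| = ||x||/17 = 8.6023/17 = 0.5060

0.5060


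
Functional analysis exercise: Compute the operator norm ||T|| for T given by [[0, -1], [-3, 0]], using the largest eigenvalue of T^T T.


A^T A = [[9, 0], [0, 1]]
trace(A^T A) = 10, det(A^T A) = 9
discriminant = 10^2 - 4*9 = 64
Largest eigenvalue of A^T A = (trace + sqrt(disc))/2 = 9.0000
||T|| = sqrt(9.0000) = 3.0000

3.0000


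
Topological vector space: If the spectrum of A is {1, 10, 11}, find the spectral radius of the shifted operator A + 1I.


Spectrum of A + 1I = {2, 11, 12}
Spectral radius = max |lambda| over the shifted spectrum
= max(2, 11, 12) = 12

12


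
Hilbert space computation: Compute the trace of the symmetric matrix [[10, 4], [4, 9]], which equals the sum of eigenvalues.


For a self-adjoint (symmetric) matrix, the eigenvalues are real.
The sum of eigenvalues equals the trace of the matrix.
trace = 10 + 9 = 19

19


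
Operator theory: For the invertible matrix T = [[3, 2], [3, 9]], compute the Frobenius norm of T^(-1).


det(T) = 3*9 - 2*3 = 21
T^(-1) = (1/21) * [[9, -2], [-3, 3]] = [[0.4286, -0.0952], [-0.1429, 0.1429]]
||T^(-1)||_F^2 = 0.4286^2 + (-0.0952)^2 + (-0.1429)^2 + 0.1429^2 = 0.2336
||T^(-1)||_F = sqrt(0.2336) = 0.4833

0.4833


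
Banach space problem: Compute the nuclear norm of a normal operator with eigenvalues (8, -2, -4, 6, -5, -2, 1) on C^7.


For a normal operator, singular values equal |eigenvalues|.
Trace norm = sum |lambda_i| = 8 + 2 + 4 + 6 + 5 + 2 + 1
= 28

28


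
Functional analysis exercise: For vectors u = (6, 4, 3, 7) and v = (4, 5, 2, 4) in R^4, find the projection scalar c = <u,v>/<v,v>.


Computing <u,v> = 6*4 + 4*5 + 3*2 + 7*4 = 78
Computing <v,v> = 4^2 + 5^2 + 2^2 + 4^2 = 61
Projection coefficient = 78/61 = 1.2787

1.2787


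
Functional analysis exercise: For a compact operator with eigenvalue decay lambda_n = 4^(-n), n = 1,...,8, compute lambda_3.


The eigenvalue formula gives lambda_3 = 1/4^3
= 1/64
= 0.0156

0.0156


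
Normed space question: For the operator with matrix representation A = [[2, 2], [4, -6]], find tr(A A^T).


trace(A * A^T) = sum of squares of all entries
= 2^2 + 2^2 + 4^2 + (-6)^2
= 4 + 4 + 16 + 36
= 60

60


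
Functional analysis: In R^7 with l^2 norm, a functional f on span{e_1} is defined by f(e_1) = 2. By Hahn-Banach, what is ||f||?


The norm of f is given by ||f|| = sup_{||x||=1} |f(x)|.
On span{e_1}, ||e_1|| = 1, so ||f|| = |f(e_1)| / ||e_1||
= |2| / 1 = 2.0000

2.0000


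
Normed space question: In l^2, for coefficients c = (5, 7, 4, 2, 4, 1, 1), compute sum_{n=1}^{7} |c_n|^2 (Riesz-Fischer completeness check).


sum |c_n|^2 = 5^2 + 7^2 + 4^2 + 2^2 + 4^2 + 1^2 + 1^2
= 25 + 49 + 16 + 4 + 16 + 1 + 1
= 112

112


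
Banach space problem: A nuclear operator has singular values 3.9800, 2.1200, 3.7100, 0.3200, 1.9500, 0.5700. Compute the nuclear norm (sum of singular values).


The nuclear norm is the sum of all singular values.
||T||_1 = 3.9800 + 2.1200 + 3.7100 + 0.3200 + 1.9500 + 0.5700
= 12.6500

12.6500


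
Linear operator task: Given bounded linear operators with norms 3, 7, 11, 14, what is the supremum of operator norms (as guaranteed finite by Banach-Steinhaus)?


By the Uniform Boundedness Principle, the supremum of norms is finite.
sup_k ||T_k|| = max(3, 7, 11, 14) = 14

14


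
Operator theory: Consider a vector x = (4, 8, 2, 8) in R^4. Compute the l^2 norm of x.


The l^2 norm = (sum |x_i|^2)^(1/2)
Sum of 2th powers = 16 + 64 + 4 + 64 = 148
||x||_2 = (148)^(1/2) = 12.1655

12.1655


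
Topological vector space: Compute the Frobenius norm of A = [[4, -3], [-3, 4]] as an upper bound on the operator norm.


||A||_F^2 = sum a_ij^2
= 4^2 + (-3)^2 + (-3)^2 + 4^2
= 16 + 9 + 9 + 16 = 50
||A||_F = sqrt(50) = 7.0711

7.0711


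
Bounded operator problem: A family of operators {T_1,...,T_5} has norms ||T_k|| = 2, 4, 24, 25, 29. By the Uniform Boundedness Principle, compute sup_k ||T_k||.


By the Uniform Boundedness Principle, the supremum of norms is finite.
sup_k ||T_k|| = max(2, 4, 24, 25, 29) = 29

29


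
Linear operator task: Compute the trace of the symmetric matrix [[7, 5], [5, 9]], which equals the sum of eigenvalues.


For a self-adjoint (symmetric) matrix, the eigenvalues are real.
The sum of eigenvalues equals the trace of the matrix.
trace = 7 + 9 = 16

16


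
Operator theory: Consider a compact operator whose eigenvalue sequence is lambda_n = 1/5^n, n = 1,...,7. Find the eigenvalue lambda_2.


The eigenvalue formula gives lambda_2 = 1/5^2
= 1/25
= 0.0400

0.0400


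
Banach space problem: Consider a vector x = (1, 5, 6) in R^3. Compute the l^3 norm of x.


The l^3 norm = (sum |x_i|^3)^(1/3)
Sum of 3th powers = 1 + 125 + 216 = 342
||x||_3 = (342)^(1/3) = 6.9932

6.9932


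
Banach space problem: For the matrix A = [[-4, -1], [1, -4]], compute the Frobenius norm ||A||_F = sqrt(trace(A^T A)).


||A||_F^2 = sum a_ij^2
= (-4)^2 + (-1)^2 + 1^2 + (-4)^2
= 16 + 1 + 1 + 16 = 34
||A||_F = sqrt(34) = 5.8310

5.8310
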